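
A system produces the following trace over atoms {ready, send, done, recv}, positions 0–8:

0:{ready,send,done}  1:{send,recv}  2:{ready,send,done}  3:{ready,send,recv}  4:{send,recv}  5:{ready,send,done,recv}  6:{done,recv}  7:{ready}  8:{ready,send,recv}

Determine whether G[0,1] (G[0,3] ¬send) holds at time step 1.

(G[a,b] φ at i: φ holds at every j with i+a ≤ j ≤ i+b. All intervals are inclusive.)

False

Check G[0,3] ¬send at every j in [1,2]:
  j=1: fails at 1
  j=2: fails at 2
Fails at j=1 → formula fails.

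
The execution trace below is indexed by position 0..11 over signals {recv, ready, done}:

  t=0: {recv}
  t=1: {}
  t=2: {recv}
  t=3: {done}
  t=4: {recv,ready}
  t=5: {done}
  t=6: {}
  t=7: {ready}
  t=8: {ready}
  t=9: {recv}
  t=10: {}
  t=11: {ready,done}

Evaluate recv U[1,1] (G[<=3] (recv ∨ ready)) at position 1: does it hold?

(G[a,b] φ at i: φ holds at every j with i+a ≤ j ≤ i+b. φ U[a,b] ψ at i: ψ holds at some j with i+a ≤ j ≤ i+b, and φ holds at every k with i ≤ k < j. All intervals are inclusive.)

Need some j in [2,2] with G[<=3] (recv ∨ ready), and recv at every k in [1,j-1].
  j=2: G[<=3] (recv ∨ ready) — fails at 3.
No j in the window works → until fails.

No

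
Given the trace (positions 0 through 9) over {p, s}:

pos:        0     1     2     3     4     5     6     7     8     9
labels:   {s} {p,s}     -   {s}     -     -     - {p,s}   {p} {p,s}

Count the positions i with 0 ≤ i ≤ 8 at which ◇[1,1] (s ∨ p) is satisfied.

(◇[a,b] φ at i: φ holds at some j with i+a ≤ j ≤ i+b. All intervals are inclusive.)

5

Evaluate at each i in [0,8]:
  i=0: ✓ (witness j=1)
  i=1: ✗ (none in [2,2])
  i=2: ✓ (witness j=3)
  i=3: ✗ (none in [4,4])
  i=4: ✗ (none in [5,5])
  i=5: ✗ (none in [6,6])
  i=6: ✓ (witness j=7)
  i=7: ✓ (witness j=8)
  i=8: ✓ (witness j=9)
Positions where it holds: {0, 2, 6, 7, 8} → 5.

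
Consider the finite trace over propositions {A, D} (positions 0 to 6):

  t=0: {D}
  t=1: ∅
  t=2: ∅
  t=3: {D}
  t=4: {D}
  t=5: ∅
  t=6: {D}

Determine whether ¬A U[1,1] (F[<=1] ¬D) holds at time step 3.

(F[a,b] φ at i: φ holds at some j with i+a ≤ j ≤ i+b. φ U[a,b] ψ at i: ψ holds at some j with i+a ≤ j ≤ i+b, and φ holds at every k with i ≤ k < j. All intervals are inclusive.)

Yes

Need some j in [4,4] with F[<=1] ¬D, and ¬A at every k in [3,j-1].
  j=4: F[<=1] ¬D holds; ¬A holds at every k in [3,3] → satisfied.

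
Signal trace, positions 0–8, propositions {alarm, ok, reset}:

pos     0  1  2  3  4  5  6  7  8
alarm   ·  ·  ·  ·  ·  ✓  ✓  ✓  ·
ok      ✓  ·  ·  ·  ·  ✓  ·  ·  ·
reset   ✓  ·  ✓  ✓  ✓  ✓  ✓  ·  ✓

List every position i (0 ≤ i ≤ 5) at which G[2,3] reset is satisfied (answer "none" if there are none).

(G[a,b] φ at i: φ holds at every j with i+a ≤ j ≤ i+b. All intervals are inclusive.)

0, 1, 2, 3

Evaluate at each i in [0,5]:
  i=0: ✓ (all of [2,3])
  i=1: ✓ (all of [3,4])
  i=2: ✓ (all of [4,5])
  i=3: ✓ (all of [5,6])
  i=4: ✗ (fails at j=7)
  i=5: ✗ (fails at j=7)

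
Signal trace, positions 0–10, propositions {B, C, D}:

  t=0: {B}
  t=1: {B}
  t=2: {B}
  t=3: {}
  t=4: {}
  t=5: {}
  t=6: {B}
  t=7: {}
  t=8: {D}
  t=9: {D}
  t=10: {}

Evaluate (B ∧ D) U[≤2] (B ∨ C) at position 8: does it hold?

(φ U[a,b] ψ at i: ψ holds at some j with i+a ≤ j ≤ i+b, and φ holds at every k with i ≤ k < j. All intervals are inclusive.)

Need some j in [8,10] with (B ∨ C), and (B ∧ D) at every k in [8,j-1].
  j=8: (B ∨ C) false.
  j=9: (B ∨ C) false.
  j=10: (B ∨ C) false.
No j in the window works → until fails.

No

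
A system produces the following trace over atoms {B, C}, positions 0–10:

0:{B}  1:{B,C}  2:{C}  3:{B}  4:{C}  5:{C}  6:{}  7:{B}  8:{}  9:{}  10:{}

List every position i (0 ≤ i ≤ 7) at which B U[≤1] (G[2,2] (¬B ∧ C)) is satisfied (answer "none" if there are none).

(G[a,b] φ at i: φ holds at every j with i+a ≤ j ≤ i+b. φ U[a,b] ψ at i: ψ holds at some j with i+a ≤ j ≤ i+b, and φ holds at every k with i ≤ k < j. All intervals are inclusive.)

Evaluate at each i in [0,7]:
  i=0: ✓ (rhs at j=0)
  i=1: ✓ (rhs at j=2; lhs holds on [1,1])
  i=2: ✓ (rhs at j=2)
  i=3: ✓ (rhs at j=3)
  i=4: ✗ (no rhs in [4,5])
  i=5: ✗ (no rhs in [5,6])
  i=6: ✗ (no rhs in [6,7])
  i=7: ✗ (no rhs in [7,8])

0, 1, 2, 3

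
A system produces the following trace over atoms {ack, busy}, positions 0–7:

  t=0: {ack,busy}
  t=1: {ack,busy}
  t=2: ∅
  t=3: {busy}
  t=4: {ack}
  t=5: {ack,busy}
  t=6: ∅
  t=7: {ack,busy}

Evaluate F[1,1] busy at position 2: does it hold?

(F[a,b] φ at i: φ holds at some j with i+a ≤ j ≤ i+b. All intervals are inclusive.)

True

Check busy at each j in [3,3]:
  j=3: true
Found at j=3 → formula holds.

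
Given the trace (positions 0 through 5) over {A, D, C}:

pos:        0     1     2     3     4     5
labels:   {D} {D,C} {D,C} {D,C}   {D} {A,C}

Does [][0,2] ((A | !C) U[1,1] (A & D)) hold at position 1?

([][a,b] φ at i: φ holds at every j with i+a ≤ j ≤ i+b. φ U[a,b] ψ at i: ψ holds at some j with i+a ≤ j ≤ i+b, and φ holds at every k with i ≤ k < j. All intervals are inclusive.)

Check ((A | !C) U[1,1] (A & D)) at every j in [1,3]:
  j=1: fails
  j=2: fails
  j=3: fails
Fails at j=1 → formula fails.

Does not hold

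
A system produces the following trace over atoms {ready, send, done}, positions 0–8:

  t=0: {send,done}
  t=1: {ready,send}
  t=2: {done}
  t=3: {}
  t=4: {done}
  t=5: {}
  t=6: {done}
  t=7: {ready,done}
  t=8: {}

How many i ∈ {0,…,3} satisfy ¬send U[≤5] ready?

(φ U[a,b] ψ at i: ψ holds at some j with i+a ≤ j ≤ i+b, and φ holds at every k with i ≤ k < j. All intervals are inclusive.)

3

Evaluate at each i in [0,3]:
  i=0: ✗ (lhs fails at k=0 before rhs at j=1)
  i=1: ✓ (rhs at j=1)
  i=2: ✓ (rhs at j=7; lhs holds on [2,6])
  i=3: ✓ (rhs at j=7; lhs holds on [3,6])
Positions where it holds: {1, 2, 3} → 3.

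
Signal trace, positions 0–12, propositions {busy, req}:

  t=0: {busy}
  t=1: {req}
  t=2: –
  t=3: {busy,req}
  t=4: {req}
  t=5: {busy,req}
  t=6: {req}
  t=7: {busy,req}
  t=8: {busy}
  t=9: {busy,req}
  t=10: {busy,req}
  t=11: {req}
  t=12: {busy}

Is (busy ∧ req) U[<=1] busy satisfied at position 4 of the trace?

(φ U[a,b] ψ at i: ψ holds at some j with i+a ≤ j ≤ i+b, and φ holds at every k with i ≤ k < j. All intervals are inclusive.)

No

Need some j in [4,5] with busy, and (busy ∧ req) at every k in [4,j-1].
  j=4: busy false.
  j=5: busy holds, but (busy ∧ req) fails at k=4 → not this j.
No j in the window works → until fails.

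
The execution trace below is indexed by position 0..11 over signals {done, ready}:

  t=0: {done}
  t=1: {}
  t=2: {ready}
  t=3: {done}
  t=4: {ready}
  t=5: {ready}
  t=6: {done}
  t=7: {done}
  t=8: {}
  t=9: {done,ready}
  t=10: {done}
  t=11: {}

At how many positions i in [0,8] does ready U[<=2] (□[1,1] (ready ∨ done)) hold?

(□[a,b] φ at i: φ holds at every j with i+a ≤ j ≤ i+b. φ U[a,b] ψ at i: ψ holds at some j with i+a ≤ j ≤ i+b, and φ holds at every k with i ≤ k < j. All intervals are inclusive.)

7

Evaluate at each i in [0,8]:
  i=0: ✗ (lhs fails at k=0 before rhs at j=1)
  i=1: ✓ (rhs at j=1)
  i=2: ✓ (rhs at j=2)
  i=3: ✓ (rhs at j=3)
  i=4: ✓ (rhs at j=4)
  i=5: ✓ (rhs at j=5)
  i=6: ✓ (rhs at j=6)
  i=7: ✗ (lhs fails at k=7 before rhs at j=8)
  i=8: ✓ (rhs at j=8)
Positions where it holds: {1, 2, 3, 4, 5, 6, 8} → 7.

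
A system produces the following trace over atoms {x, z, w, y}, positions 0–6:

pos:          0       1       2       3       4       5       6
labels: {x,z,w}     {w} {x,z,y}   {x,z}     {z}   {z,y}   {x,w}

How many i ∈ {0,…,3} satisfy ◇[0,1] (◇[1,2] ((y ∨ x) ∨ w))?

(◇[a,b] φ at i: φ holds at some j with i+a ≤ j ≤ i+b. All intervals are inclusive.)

Evaluate at each i in [0,3]:
  i=0: ✓ (witness j=0)
  i=1: ✓ (witness j=1)
  i=2: ✓ (witness j=2)
  i=3: ✓ (witness j=3)
Positions where it holds: {0, 1, 2, 3} → 4.

4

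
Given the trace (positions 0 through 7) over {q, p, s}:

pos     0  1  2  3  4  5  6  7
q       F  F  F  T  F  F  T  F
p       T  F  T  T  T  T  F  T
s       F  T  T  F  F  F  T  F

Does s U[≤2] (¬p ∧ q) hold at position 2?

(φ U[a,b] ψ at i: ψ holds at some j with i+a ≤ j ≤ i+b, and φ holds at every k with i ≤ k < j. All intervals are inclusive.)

Need some j in [2,4] with (¬p ∧ q), and s at every k in [2,j-1].
  j=2: (¬p ∧ q) false.
  j=3: (¬p ∧ q) false.
  j=4: (¬p ∧ q) false.
No j in the window works → until fails.

No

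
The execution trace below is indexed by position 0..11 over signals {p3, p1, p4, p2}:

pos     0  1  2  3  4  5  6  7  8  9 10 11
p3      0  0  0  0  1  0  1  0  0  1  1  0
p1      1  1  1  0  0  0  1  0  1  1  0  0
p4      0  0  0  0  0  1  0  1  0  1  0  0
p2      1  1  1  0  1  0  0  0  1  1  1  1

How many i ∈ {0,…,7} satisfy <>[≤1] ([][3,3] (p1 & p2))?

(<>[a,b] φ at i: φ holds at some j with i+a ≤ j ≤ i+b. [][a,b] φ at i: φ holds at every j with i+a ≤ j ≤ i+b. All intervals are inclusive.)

3

Evaluate at each i in [0,7]:
  i=0: ✗ (none in [0,1])
  i=1: ✗ (none in [1,2])
  i=2: ✗ (none in [2,3])
  i=3: ✗ (none in [3,4])
  i=4: ✓ (witness j=5)
  i=5: ✓ (witness j=5)
  i=6: ✓ (witness j=6)
  i=7: ✗ (none in [7,8])
Positions where it holds: {4, 5, 6} → 3.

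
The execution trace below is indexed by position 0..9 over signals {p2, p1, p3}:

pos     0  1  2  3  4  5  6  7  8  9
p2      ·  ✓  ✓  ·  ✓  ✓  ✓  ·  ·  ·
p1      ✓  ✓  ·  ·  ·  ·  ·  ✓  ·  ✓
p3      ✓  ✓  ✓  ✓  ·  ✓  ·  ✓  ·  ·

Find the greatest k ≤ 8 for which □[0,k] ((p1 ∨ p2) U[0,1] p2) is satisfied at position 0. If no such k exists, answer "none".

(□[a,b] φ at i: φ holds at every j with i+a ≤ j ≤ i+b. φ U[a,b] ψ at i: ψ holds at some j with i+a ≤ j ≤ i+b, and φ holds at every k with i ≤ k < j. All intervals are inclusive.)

((p1 ∨ p2) U[0,1] p2) must hold from j=0 onward; find where it first fails.
  j=0: holds
  j=1: holds
  j=2: holds
  j=3: fails
Holds on [0,2], so largest k = 2.

2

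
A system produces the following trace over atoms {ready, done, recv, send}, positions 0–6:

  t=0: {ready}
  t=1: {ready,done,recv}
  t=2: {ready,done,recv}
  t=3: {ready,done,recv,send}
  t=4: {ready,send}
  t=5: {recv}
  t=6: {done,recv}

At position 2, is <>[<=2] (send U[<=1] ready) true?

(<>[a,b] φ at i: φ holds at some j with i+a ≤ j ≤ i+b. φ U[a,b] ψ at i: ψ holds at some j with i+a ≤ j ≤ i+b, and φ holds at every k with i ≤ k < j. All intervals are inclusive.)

True

Check (send U[<=1] ready) at each j in [2,4]:
  j=2: holds
  j=3: holds
  j=4: holds
Found at j=2 → formula holds.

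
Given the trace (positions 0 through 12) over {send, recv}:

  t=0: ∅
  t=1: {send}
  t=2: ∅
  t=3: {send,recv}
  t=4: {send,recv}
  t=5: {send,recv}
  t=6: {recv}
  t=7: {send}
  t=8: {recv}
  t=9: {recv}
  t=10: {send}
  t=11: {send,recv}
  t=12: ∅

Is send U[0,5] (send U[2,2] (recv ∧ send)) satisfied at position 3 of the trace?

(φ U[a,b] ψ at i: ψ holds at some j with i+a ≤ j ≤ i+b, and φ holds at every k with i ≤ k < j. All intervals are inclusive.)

True

Need some j in [3,8] with (send U[2,2] (recv ∧ send)), and send at every k in [3,j-1].
  j=3: (send U[2,2] (recv ∧ send)) holds; no prefix to check → satisfied.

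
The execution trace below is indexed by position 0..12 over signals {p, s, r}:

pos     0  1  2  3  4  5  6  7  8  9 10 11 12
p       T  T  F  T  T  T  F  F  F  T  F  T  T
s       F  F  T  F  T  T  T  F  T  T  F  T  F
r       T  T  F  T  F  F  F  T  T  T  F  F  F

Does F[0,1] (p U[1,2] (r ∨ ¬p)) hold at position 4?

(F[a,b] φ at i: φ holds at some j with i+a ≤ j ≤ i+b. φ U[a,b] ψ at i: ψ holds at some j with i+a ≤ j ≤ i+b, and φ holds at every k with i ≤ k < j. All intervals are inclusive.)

Holds

Check (p U[1,2] (r ∨ ¬p)) at each j in [4,5]:
  j=4: holds
  j=5: holds
Found at j=4 → formula holds.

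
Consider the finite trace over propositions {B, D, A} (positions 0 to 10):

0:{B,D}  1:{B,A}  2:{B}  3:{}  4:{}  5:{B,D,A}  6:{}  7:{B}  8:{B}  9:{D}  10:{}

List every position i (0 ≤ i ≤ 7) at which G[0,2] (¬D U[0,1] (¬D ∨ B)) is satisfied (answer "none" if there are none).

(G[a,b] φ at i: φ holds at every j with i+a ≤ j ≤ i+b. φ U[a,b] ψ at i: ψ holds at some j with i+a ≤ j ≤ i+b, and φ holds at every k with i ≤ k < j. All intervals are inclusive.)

Evaluate at each i in [0,7]:
  i=0: ✓ (all of [0,2])
  i=1: ✓ (all of [1,3])
  i=2: ✓ (all of [2,4])
  i=3: ✓ (all of [3,5])
  i=4: ✓ (all of [4,6])
  i=5: ✓ (all of [5,7])
  i=6: ✓ (all of [6,8])
  i=7: ✗ (fails at j=9)

0, 1, 2, 3, 4, 5, 6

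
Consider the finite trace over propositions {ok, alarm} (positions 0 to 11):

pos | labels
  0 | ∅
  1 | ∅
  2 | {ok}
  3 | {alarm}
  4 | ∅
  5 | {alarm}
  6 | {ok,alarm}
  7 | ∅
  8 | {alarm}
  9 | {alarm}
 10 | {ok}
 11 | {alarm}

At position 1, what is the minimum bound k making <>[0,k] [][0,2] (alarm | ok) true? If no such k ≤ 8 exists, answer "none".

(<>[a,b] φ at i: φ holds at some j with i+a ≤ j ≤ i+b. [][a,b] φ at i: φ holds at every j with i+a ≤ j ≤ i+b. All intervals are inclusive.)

Scan j = 1,2,… for [][0,2] (alarm | ok):
  j=1: fails
  j=2: fails
  j=3: fails
  j=4: fails
  j=5: fails
  j=6: fails
  j=7: fails
  j=8: holds
First hit at j=8, so smallest k = 8-1 = 7.

7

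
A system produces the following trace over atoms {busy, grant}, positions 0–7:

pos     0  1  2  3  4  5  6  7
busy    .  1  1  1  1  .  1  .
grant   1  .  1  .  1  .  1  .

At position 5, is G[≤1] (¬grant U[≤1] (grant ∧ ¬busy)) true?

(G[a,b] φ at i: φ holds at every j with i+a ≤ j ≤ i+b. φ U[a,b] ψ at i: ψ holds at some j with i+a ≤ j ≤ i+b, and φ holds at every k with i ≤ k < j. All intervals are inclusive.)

No

Check (¬grant U[≤1] (grant ∧ ¬busy)) at every j in [5,6]:
  j=5: fails
  j=6: fails
Fails at j=5 → formula fails.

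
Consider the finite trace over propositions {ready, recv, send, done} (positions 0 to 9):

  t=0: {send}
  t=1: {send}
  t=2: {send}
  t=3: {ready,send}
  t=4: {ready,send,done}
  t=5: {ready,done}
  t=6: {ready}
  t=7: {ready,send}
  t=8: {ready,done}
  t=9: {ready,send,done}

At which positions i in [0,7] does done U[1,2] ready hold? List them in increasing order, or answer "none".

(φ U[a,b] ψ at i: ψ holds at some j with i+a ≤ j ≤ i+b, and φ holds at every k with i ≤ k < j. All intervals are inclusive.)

4, 5

Evaluate at each i in [0,7]:
  i=0: ✗ (no rhs in [1,2])
  i=1: ✗ (lhs fails at k=1 before rhs at j=3)
  i=2: ✗ (lhs fails at k=2 before rhs at j=3)
  i=3: ✗ (lhs fails at k=3 before rhs at j=4)
  i=4: ✓ (rhs at j=5; lhs holds on [4,4])
  i=5: ✓ (rhs at j=6; lhs holds on [5,5])
  i=6: ✗ (lhs fails at k=6 before rhs at j=7)
  i=7: ✗ (lhs fails at k=7 before rhs at j=8)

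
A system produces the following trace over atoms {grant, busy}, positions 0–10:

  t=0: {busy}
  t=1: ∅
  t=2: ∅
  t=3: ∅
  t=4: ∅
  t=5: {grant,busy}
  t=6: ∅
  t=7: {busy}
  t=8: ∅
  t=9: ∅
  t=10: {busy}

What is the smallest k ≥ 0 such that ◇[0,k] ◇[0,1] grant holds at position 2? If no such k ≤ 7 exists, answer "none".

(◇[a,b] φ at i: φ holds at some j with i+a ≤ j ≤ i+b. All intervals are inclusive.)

Scan j = 2,3,… for ◇[0,1] grant:
  j=2: fails
  j=3: fails
  j=4: holds
First hit at j=4, so smallest k = 4-2 = 2.

2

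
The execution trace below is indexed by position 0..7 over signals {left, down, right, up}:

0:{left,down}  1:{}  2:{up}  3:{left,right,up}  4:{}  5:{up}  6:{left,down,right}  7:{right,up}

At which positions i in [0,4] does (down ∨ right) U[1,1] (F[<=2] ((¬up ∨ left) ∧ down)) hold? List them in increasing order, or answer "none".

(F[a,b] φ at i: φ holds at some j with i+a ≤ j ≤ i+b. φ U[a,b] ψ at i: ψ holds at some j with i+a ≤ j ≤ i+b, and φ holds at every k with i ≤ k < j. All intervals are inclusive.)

3

Evaluate at each i in [0,4]:
  i=0: ✗ (no rhs in [1,1])
  i=1: ✗ (no rhs in [2,2])
  i=2: ✗ (no rhs in [3,3])
  i=3: ✓ (rhs at j=4; lhs holds on [3,3])
  i=4: ✗ (lhs fails at k=4 before rhs at j=5)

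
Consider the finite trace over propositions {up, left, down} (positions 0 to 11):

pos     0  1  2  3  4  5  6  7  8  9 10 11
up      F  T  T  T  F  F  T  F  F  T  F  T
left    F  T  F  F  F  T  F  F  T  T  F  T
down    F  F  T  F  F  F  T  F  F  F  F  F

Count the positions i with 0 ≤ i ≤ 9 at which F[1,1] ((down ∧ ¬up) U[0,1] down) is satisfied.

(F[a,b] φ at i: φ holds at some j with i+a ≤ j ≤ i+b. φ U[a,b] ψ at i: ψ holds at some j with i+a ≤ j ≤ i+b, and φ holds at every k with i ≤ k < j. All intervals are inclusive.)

2

Evaluate at each i in [0,9]:
  i=0: ✗ (none in [1,1])
  i=1: ✓ (witness j=2)
  i=2: ✗ (none in [3,3])
  i=3: ✗ (none in [4,4])
  i=4: ✗ (none in [5,5])
  i=5: ✓ (witness j=6)
  i=6: ✗ (none in [7,7])
  i=7: ✗ (none in [8,8])
  i=8: ✗ (none in [9,9])
  i=9: ✗ (none in [10,10])
Positions where it holds: {1, 5} → 2.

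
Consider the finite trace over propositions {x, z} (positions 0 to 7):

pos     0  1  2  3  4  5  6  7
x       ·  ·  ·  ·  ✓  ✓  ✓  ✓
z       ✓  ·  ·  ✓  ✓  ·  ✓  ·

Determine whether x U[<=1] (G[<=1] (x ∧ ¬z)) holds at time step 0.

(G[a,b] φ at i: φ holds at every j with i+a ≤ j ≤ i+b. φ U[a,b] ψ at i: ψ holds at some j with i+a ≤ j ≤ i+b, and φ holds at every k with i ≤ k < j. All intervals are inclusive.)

Does not hold

Need some j in [0,1] with G[<=1] (x ∧ ¬z), and x at every k in [0,j-1].
  j=0: G[<=1] (x ∧ ¬z) — fails at 0.
  j=1: G[<=1] (x ∧ ¬z) — fails at 1.
No j in the window works → until fails.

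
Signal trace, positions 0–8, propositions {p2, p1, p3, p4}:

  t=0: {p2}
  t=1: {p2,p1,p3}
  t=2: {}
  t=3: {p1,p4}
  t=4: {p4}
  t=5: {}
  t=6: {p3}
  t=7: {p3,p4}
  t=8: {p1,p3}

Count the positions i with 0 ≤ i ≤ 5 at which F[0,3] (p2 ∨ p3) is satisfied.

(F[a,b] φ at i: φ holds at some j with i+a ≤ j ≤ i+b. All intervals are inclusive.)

5

Evaluate at each i in [0,5]:
  i=0: ✓ (witness j=0)
  i=1: ✓ (witness j=1)
  i=2: ✗ (none in [2,5])
  i=3: ✓ (witness j=6)
  i=4: ✓ (witness j=6)
  i=5: ✓ (witness j=6)
Positions where it holds: {0, 1, 3, 4, 5} → 5.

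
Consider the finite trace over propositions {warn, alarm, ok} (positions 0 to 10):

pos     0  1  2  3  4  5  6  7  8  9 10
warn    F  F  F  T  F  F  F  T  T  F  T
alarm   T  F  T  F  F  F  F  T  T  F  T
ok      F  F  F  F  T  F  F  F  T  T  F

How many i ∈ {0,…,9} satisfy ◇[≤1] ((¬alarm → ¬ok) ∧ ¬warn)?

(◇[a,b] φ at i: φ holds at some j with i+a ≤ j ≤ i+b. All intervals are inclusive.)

6

Evaluate at each i in [0,9]:
  i=0: ✓ (witness j=0)
  i=1: ✓ (witness j=1)
  i=2: ✓ (witness j=2)
  i=3: ✗ (none in [3,4])
  i=4: ✓ (witness j=5)
  i=5: ✓ (witness j=5)
  i=6: ✓ (witness j=6)
  i=7: ✗ (none in [7,8])
  i=8: ✗ (none in [8,9])
  i=9: ✗ (none in [9,10])
Positions where it holds: {0, 1, 2, 4, 5, 6} → 6.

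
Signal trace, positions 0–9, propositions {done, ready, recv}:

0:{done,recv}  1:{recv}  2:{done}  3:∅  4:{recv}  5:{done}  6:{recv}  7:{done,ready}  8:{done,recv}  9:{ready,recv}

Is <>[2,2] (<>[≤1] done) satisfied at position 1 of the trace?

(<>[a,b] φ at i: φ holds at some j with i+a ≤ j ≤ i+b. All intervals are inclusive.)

Does not hold

Check <>[≤1] done at each j in [3,3]:
  j=3: fails (none in [3,4])
No position in the window satisfies it → formula fails.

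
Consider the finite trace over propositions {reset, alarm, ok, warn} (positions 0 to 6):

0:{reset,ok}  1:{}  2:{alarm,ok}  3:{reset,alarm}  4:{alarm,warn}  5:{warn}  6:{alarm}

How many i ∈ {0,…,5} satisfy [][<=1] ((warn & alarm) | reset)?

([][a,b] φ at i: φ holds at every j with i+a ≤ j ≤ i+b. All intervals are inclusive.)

1

Evaluate at each i in [0,5]:
  i=0: ✗ (fails at j=1)
  i=1: ✗ (fails at j=1)
  i=2: ✗ (fails at j=2)
  i=3: ✓ (all of [3,4])
  i=4: ✗ (fails at j=5)
  i=5: ✗ (fails at j=5)
Positions where it holds: {3} → 1.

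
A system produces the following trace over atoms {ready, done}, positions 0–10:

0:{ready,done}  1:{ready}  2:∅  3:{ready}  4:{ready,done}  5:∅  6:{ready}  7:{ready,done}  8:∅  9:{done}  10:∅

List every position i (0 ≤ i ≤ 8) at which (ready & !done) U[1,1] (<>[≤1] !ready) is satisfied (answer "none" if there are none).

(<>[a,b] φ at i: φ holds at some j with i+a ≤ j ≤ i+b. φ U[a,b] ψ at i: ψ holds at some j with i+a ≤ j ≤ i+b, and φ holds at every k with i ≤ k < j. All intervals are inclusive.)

1, 3, 6

Evaluate at each i in [0,8]:
  i=0: ✗ (lhs fails at k=0 before rhs at j=1)
  i=1: ✓ (rhs at j=2; lhs holds on [1,1])
  i=2: ✗ (no rhs in [3,3])
  i=3: ✓ (rhs at j=4; lhs holds on [3,3])
  i=4: ✗ (lhs fails at k=4 before rhs at j=5)
  i=5: ✗ (no rhs in [6,6])
  i=6: ✓ (rhs at j=7; lhs holds on [6,6])
  i=7: ✗ (lhs fails at k=7 before rhs at j=8)
  i=8: ✗ (lhs fails at k=8 before rhs at j=9)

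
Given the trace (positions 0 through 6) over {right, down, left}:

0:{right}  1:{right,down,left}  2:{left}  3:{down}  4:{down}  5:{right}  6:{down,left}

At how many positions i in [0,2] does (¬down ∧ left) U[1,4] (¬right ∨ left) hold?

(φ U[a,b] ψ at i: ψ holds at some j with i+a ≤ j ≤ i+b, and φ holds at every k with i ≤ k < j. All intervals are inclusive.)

1

Evaluate at each i in [0,2]:
  i=0: ✗ (lhs fails at k=0 before rhs at j=1)
  i=1: ✗ (lhs fails at k=1 before rhs at j=2)
  i=2: ✓ (rhs at j=3; lhs holds on [2,2])
Positions where it holds: {2} → 1.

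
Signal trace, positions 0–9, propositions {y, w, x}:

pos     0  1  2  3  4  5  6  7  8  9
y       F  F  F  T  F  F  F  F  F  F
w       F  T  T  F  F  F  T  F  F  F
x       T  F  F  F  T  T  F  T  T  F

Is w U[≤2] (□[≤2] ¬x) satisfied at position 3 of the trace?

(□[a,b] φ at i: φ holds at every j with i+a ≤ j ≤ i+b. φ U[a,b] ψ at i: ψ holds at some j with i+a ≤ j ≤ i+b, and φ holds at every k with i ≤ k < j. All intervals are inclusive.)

Need some j in [3,5] with □[≤2] ¬x, and w at every k in [3,j-1].
  j=3: □[≤2] ¬x — fails at 4.
  j=4: □[≤2] ¬x — fails at 4.
  j=5: □[≤2] ¬x — fails at 5.
No j in the window works → until fails.

No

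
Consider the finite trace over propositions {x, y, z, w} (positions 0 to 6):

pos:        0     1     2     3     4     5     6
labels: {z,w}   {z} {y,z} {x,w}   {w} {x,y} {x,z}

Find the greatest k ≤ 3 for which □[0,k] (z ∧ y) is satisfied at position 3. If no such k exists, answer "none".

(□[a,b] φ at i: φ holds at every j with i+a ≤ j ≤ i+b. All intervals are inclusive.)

none

(z ∧ y) must hold from j=3 onward; find where it first fails.
  j=3: fails → no k works.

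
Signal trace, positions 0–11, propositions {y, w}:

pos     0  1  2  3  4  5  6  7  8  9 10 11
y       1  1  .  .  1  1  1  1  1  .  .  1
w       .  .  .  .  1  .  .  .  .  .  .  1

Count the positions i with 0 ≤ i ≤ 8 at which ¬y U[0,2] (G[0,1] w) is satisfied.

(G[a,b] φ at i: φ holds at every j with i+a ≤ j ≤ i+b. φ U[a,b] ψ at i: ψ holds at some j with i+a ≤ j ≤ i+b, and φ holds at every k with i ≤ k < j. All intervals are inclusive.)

0

Evaluate at each i in [0,8]:
  i=0: ✗ (no rhs in [0,2])
  i=1: ✗ (no rhs in [1,3])
  i=2: ✗ (no rhs in [2,4])
  i=3: ✗ (no rhs in [3,5])
  i=4: ✗ (no rhs in [4,6])
  i=5: ✗ (no rhs in [5,7])
  i=6: ✗ (no rhs in [6,8])
  i=7: ✗ (no rhs in [7,9])
  i=8: ✗ (no rhs in [8,10])
Positions where it holds: {} → 0.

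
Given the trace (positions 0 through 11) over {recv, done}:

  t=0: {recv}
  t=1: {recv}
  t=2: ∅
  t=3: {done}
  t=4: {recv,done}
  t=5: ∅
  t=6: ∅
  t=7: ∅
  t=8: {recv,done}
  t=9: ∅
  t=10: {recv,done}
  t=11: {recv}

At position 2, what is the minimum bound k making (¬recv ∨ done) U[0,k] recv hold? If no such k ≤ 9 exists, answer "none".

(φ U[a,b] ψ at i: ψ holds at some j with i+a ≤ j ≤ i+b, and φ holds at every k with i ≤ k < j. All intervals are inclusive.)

Need earliest j ≥ 2 with recv, and (¬recv ∨ done) at every k in [2,j-1].
  j=2: rhs fails.
  j=3: rhs fails.
  j=4: rhs holds; lhs holds on [2,3]. k = 2.

2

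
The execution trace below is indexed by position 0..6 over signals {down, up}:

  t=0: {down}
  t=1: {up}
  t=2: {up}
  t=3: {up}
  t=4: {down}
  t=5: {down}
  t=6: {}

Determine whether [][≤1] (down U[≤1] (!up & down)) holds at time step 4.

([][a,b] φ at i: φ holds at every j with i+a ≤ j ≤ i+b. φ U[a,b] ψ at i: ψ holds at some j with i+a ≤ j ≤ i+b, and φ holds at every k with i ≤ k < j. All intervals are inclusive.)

Holds

Check (down U[≤1] (!up & down)) at every j in [4,5]:
  j=4: holds
  j=5: holds
All positions satisfy it → formula holds.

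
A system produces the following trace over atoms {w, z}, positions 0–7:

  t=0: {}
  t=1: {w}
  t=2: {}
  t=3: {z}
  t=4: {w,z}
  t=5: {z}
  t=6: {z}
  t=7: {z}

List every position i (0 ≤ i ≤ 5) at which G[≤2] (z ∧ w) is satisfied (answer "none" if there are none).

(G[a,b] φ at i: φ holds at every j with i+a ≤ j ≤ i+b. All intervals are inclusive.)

none

Evaluate at each i in [0,5]:
  i=0: ✗ (fails at j=0)
  i=1: ✗ (fails at j=1)
  i=2: ✗ (fails at j=2)
  i=3: ✗ (fails at j=3)
  i=4: ✗ (fails at j=5)
  i=5: ✗ (fails at j=5)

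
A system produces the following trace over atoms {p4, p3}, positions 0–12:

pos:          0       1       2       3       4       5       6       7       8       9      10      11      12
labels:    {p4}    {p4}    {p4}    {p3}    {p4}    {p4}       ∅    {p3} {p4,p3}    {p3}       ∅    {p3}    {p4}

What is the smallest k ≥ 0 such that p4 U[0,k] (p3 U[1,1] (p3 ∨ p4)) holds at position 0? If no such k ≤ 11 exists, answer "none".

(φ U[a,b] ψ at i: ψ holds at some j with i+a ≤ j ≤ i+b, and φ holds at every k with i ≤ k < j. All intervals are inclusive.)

3

Need earliest j ≥ 0 with (p3 U[1,1] (p3 ∨ p4)), and p4 at every k in [0,j-1].
  j=0: rhs fails.
  j=1: rhs fails.
  j=2: rhs fails.
  j=3: rhs holds; lhs holds on [0,2]. k = 3.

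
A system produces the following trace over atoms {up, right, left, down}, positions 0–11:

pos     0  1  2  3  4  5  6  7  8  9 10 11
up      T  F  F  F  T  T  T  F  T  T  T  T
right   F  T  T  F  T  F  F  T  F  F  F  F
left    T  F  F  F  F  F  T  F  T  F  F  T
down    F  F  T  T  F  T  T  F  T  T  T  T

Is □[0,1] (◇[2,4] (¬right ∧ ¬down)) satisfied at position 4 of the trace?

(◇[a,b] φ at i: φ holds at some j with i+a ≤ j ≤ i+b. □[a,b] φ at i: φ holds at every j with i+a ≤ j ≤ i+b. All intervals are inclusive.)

No

Check ◇[2,4] (¬right ∧ ¬down) at every j in [4,5]:
  j=4: fails (none in [6,8])
  j=5: fails (none in [7,9])
Fails at j=4 → formula fails.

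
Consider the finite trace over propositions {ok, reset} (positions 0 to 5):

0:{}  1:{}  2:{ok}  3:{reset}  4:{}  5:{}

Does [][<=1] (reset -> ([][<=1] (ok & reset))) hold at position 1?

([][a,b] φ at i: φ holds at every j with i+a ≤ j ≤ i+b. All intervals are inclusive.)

Yes

Check (reset -> ([][<=1] (ok & reset))) at every j in [1,2]:
  j=1: antecedent false → ✓
  j=2: antecedent false → ✓
All positions satisfy it → formula holds.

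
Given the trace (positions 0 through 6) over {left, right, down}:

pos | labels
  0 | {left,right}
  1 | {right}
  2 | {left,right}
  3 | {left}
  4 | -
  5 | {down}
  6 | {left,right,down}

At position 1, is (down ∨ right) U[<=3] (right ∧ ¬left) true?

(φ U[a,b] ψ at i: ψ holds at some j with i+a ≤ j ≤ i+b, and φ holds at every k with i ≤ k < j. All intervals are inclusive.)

Need some j in [1,4] with (right ∧ ¬left), and (down ∨ right) at every k in [1,j-1].
  j=1: (right ∧ ¬left) holds; no prefix to check → satisfied.

Holds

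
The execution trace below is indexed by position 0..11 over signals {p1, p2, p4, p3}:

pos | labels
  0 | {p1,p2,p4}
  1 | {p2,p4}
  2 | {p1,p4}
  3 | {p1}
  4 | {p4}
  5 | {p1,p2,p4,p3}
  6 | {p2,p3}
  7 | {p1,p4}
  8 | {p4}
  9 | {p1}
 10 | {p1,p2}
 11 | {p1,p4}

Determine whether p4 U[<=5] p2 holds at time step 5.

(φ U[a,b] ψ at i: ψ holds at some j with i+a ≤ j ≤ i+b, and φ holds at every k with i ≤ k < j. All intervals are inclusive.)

Need some j in [5,10] with p2, and p4 at every k in [5,j-1].
  j=5: p2 holds; no prefix to check → satisfied.

Holds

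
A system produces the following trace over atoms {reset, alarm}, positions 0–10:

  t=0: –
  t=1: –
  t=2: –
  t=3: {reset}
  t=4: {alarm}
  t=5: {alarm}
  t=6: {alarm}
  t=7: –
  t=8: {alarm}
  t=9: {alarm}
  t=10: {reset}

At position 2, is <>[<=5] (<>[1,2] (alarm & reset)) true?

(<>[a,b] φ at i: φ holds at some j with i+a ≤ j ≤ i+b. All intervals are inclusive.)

Check <>[1,2] (alarm & reset) at each j in [2,7]:
  j=2: fails (none in [3,4])
  j=3: fails (none in [4,5])
  j=4: fails (none in [5,6])
  j=5: fails (none in [6,7])
  j=6: fails (none in [7,8])
  j=7: fails (none in [8,9])
No position in the window satisfies it → formula fails.

No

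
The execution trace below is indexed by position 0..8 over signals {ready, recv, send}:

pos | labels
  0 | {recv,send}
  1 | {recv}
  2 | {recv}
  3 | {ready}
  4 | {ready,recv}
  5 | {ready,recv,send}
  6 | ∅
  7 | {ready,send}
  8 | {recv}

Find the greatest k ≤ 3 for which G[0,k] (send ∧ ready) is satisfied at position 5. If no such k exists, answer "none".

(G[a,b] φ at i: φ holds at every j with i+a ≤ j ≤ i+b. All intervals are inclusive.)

0

(send ∧ ready) must hold from j=5 onward; find where it first fails.
  j=5: holds
  j=6: fails
Holds on [5,5], so largest k = 0.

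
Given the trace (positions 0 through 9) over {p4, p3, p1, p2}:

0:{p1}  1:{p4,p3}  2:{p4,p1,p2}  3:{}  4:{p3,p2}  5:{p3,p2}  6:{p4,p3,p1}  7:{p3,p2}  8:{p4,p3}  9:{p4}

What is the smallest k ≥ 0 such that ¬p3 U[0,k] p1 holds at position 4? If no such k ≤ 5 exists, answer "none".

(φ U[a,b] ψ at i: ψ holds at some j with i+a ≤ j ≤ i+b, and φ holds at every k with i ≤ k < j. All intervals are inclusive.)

Need earliest j ≥ 4 with p1, and ¬p3 at every k in [4,j-1].
  j=4: rhs fails.
  j=5: rhs fails.
  j=6: rhs holds but lhs fails at k=4.
  j=7: rhs fails.
  j=8: rhs fails.
  j=9: rhs fails.
No witness within the range → none.

none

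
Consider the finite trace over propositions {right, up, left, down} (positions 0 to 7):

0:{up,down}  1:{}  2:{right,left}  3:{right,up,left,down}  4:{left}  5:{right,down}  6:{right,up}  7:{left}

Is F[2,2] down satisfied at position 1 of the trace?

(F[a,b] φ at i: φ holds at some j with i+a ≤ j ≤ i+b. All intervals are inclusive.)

True

Check down at each j in [3,3]:
  j=3: true
Found at j=3 → formula holds.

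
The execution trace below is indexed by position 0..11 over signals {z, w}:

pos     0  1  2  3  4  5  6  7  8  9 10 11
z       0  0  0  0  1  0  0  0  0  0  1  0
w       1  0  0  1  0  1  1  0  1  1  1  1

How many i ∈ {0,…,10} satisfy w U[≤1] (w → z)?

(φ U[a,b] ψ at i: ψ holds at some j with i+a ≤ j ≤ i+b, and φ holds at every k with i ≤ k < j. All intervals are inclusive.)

Evaluate at each i in [0,10]:
  i=0: ✓ (rhs at j=1; lhs holds on [0,0])
  i=1: ✓ (rhs at j=1)
  i=2: ✓ (rhs at j=2)
  i=3: ✓ (rhs at j=4; lhs holds on [3,3])
  i=4: ✓ (rhs at j=4)
  i=5: ✗ (no rhs in [5,6])
  i=6: ✓ (rhs at j=7; lhs holds on [6,6])
  i=7: ✓ (rhs at j=7)
  i=8: ✗ (no rhs in [8,9])
  i=9: ✓ (rhs at j=10; lhs holds on [9,9])
  i=10: ✓ (rhs at j=10)
Positions where it holds: {0, 1, 2, 3, 4, 6, 7, 9, 10} → 9.

9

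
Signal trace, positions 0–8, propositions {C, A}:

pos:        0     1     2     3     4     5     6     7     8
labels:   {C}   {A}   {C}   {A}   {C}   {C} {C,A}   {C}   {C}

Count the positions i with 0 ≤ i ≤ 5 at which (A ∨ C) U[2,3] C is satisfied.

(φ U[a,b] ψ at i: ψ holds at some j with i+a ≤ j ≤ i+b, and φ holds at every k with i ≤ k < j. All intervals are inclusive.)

6

Evaluate at each i in [0,5]:
  i=0: ✓ (rhs at j=2; lhs holds on [0,1])
  i=1: ✓ (rhs at j=4; lhs holds on [1,3])
  i=2: ✓ (rhs at j=4; lhs holds on [2,3])
  i=3: ✓ (rhs at j=5; lhs holds on [3,4])
  i=4: ✓ (rhs at j=6; lhs holds on [4,5])
  i=5: ✓ (rhs at j=7; lhs holds on [5,6])
Positions where it holds: {0, 1, 2, 3, 4, 5} → 6.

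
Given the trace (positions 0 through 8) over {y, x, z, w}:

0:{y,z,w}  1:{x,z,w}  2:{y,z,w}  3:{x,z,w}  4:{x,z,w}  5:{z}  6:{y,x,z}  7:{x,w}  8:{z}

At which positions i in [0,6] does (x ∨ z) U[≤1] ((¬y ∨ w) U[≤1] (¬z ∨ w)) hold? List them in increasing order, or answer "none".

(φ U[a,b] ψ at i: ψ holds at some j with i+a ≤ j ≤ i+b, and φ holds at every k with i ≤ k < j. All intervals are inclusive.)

Evaluate at each i in [0,6]:
  i=0: ✓ (rhs at j=0)
  i=1: ✓ (rhs at j=1)
  i=2: ✓ (rhs at j=2)
  i=3: ✓ (rhs at j=3)
  i=4: ✓ (rhs at j=4)
  i=5: ✗ (no rhs in [5,6])
  i=6: ✓ (rhs at j=7; lhs holds on [6,6])

0, 1, 2, 3, 4, 6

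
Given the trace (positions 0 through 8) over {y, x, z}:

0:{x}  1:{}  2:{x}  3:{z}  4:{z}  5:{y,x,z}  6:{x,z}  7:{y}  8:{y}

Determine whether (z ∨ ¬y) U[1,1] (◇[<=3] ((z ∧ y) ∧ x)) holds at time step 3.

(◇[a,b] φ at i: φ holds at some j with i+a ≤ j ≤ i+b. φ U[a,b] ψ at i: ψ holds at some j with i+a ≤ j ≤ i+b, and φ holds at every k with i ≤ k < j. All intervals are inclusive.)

Need some j in [4,4] with ◇[<=3] ((z ∧ y) ∧ x), and (z ∨ ¬y) at every k in [3,j-1].
  j=4: ◇[<=3] ((z ∧ y) ∧ x) holds; (z ∨ ¬y) holds at every k in [3,3] → satisfied.

True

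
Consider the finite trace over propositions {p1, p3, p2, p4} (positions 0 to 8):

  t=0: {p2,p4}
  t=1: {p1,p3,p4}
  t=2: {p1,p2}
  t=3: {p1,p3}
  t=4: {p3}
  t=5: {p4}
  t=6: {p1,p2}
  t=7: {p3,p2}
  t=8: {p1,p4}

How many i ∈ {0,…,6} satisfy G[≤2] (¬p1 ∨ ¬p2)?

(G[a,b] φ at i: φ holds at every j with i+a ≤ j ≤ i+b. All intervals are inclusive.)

1

Evaluate at each i in [0,6]:
  i=0: ✗ (fails at j=2)
  i=1: ✗ (fails at j=2)
  i=2: ✗ (fails at j=2)
  i=3: ✓ (all of [3,5])
  i=4: ✗ (fails at j=6)
  i=5: ✗ (fails at j=6)
  i=6: ✗ (fails at j=6)
Positions where it holds: {3} → 1.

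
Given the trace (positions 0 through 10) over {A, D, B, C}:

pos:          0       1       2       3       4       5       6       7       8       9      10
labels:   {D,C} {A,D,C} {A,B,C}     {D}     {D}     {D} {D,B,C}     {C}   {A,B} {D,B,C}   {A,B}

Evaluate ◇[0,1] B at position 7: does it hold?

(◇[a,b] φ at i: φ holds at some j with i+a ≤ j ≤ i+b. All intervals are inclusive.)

Check B at each j in [7,8]:
  j=7: false
  j=8: true
Found at j=8 → formula holds.

Yes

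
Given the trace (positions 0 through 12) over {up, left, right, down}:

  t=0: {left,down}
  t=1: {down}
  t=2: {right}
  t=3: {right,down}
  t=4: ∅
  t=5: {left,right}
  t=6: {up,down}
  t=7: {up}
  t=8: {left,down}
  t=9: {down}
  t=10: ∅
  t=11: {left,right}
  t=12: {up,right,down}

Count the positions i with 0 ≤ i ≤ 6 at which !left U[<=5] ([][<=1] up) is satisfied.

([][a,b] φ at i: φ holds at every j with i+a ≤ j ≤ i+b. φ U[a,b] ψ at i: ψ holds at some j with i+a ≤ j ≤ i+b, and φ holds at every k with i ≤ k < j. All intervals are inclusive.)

1

Evaluate at each i in [0,6]:
  i=0: ✗ (no rhs in [0,5])
  i=1: ✗ (lhs fails at k=5 before rhs at j=6)
  i=2: ✗ (lhs fails at k=5 before rhs at j=6)
  i=3: ✗ (lhs fails at k=5 before rhs at j=6)
  i=4: ✗ (lhs fails at k=5 before rhs at j=6)
  i=5: ✗ (lhs fails at k=5 before rhs at j=6)
  i=6: ✓ (rhs at j=6)
Positions where it holds: {6} → 1.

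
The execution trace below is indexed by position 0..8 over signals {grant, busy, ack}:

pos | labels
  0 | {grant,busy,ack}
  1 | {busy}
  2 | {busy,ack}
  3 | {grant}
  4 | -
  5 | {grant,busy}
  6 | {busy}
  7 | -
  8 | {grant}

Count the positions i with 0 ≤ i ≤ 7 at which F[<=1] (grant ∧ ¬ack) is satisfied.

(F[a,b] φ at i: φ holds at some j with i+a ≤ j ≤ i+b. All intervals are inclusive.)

5

Evaluate at each i in [0,7]:
  i=0: ✗ (none in [0,1])
  i=1: ✗ (none in [1,2])
  i=2: ✓ (witness j=3)
  i=3: ✓ (witness j=3)
  i=4: ✓ (witness j=5)
  i=5: ✓ (witness j=5)
  i=6: ✗ (none in [6,7])
  i=7: ✓ (witness j=8)
Positions where it holds: {2, 3, 4, 5, 7} → 5.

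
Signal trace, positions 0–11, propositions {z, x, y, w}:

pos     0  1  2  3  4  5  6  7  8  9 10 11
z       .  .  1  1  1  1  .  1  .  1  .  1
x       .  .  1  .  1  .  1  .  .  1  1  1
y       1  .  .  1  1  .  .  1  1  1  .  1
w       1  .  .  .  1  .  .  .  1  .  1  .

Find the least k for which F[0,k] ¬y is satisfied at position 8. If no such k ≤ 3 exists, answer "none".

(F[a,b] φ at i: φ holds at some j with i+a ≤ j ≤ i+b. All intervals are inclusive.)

2

Scan j = 8,9,… for ¬y:
  j=8: fails
  j=9: fails
  j=10: holds
First hit at j=10, so smallest k = 10-8 = 2.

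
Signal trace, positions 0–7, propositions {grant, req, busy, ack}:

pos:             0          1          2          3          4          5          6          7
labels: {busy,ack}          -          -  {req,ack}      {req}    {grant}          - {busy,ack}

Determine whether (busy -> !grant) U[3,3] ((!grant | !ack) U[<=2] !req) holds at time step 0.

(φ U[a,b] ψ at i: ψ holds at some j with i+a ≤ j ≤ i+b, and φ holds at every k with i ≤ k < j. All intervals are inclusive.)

Need some j in [3,3] with ((!grant | !ack) U[<=2] !req), and (busy -> !grant) at every k in [0,j-1].
  j=3: ((!grant | !ack) U[<=2] !req) holds; (busy -> !grant) holds at every k in [0,2] → satisfied.

True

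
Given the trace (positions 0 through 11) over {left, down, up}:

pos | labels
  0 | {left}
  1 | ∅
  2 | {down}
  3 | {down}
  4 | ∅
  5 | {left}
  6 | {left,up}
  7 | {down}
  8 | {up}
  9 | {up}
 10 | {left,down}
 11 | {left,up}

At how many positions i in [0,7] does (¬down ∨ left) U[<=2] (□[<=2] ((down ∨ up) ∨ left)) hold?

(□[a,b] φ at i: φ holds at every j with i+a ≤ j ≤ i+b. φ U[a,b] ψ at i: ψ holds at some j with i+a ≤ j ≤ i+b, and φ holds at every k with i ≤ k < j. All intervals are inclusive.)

4

Evaluate at each i in [0,7]:
  i=0: ✗ (no rhs in [0,2])
  i=1: ✗ (no rhs in [1,3])
  i=2: ✗ (no rhs in [2,4])
  i=3: ✗ (lhs fails at k=3 before rhs at j=5)
  i=4: ✓ (rhs at j=5; lhs holds on [4,4])
  i=5: ✓ (rhs at j=5)
  i=6: ✓ (rhs at j=6)
  i=7: ✓ (rhs at j=7)
Positions where it holds: {4, 5, 6, 7} → 4.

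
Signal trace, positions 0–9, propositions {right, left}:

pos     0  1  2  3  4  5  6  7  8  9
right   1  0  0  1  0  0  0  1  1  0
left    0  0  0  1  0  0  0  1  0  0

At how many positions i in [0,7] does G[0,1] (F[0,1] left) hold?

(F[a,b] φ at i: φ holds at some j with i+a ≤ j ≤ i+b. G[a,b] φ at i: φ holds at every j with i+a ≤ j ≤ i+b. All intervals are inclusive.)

Evaluate at each i in [0,7]:
  i=0: ✗ (fails at j=0)
  i=1: ✗ (fails at j=1)
  i=2: ✓ (all of [2,3])
  i=3: ✗ (fails at j=4)
  i=4: ✗ (fails at j=4)
  i=5: ✗ (fails at j=5)
  i=6: ✓ (all of [6,7])
  i=7: ✗ (fails at j=8)
Positions where it holds: {2, 6} → 2.

2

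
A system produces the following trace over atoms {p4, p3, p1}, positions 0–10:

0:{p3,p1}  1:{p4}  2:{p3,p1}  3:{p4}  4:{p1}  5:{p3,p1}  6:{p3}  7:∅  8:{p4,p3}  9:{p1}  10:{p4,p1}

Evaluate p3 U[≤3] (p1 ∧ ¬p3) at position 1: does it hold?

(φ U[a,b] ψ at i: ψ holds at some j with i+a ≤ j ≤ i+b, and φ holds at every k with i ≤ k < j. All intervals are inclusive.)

Need some j in [1,4] with (p1 ∧ ¬p3), and p3 at every k in [1,j-1].
  j=1: (p1 ∧ ¬p3) false.
  j=2: (p1 ∧ ¬p3) false.
  j=3: (p1 ∧ ¬p3) false.
  j=4: (p1 ∧ ¬p3) holds, but p3 fails at k=1 → not this j.
No j in the window works → until fails.

No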